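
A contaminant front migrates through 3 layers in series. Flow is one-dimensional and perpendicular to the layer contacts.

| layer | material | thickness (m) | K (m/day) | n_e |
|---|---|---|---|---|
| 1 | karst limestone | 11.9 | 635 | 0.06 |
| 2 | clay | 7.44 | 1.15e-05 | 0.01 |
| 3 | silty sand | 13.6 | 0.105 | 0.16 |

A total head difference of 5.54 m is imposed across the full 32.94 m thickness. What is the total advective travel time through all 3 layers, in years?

With flow normal to the layers, continuity requires the same specific discharge q through every layer.
Σ(b_i/K_i) = 11.9/635 + 7.44/1.15e-05 + 13.6/0.105 = 6.471e+05 d.
q = Δh / Σ(b_i/K_i) = 5.54 / 6.471e+05 = 8.561e-06 m/day.
In each layer the seepage velocity is v_i = q/n_i, so the layer transit time is t_i = b_i·n_i / q:
  layer 1 (karst limestone): t_1 = 11.9 × 0.06 / 8.561e-06 = 83397 d
  layer 2 (clay): t_2 = 7.44 × 0.01 / 8.561e-06 = 8690 d
  layer 3 (silty sand): t_3 = 13.6 × 0.16 / 8.561e-06 = 2.542e+05 d
Total t = Σ t_i = 3.462e+05 days = 948.0 years.

948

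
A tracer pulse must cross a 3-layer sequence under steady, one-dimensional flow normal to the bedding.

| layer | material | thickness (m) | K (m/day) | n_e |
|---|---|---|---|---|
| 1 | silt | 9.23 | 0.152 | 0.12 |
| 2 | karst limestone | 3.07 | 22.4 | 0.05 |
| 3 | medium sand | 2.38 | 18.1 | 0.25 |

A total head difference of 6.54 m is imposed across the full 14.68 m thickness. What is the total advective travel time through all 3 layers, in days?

With flow normal to the layers, continuity requires the same specific discharge q through every layer.
Σ(b_i/K_i) = 9.23/0.152 + 3.07/22.4 + 2.38/18.1 = 60.99 d.
q = Δh / Σ(b_i/K_i) = 6.54 / 60.99 = 0.1072 m/day.
In each layer the seepage velocity is v_i = q/n_i, so the layer transit time is t_i = b_i·n_i / q:
  layer 1 (silt): t_1 = 9.23 × 0.12 / 0.1072 = 10.33 d
  layer 2 (karst limestone): t_2 = 3.07 × 0.05 / 0.1072 = 1.432 d
  layer 3 (medium sand): t_3 = 2.38 × 0.25 / 0.1072 = 5.549 d
Total t = Σ t_i = 17.31 days.

17.3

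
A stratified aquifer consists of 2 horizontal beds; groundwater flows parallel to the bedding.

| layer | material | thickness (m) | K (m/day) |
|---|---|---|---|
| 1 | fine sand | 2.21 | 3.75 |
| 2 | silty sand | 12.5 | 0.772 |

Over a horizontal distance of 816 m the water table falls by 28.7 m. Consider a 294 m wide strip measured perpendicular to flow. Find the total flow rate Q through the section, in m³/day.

Flow is parallel to layering, so each bed carries its own Darcy discharge and the transmissivities add.
Σ(K_i·b_i) = 3.75×2.21 + 0.772×12.5 = 17.94 m²/day.
Hydraulic gradient i = Δh / L = 28.7 / 816 = 0.03517.
Q = Σ(K_i·b_i) · W · i = 17.94 × 294 × 0.03517 = 185.5 m³/day.

185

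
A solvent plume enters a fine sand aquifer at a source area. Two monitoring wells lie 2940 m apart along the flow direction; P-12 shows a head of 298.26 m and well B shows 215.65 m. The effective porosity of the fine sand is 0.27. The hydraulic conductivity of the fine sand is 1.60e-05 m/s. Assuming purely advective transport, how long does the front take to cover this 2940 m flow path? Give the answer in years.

56.0

Convert K: 1.60e-05 m/s × 86400 = 1.382 m/day.
Hydraulic gradient i = (298.26 − 215.65) / 2940 = 82.61 / 2940 = 0.02810.
Darcy flux q = K · i = 1.382 × 0.02810 = 0.03884 m/day.
Seepage velocity v = q / n_e = 0.03884 / 0.27 = 0.1439 m/day.
Travel time t = L / v = 2940 / 0.1439 = 20436 days = 55.95 years.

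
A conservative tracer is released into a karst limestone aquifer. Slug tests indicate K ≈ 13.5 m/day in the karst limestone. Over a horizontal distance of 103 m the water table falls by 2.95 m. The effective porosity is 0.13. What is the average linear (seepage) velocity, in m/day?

2.97

Hydraulic gradient i = Δh / L = 2.95 / 103 = 0.02864.
Darcy flux q = K · i = 13.50 × 0.02864 = 0.3867 m/day.
Seepage velocity v = q / n_e = 0.3867 / 0.13 = 2.974 m/day.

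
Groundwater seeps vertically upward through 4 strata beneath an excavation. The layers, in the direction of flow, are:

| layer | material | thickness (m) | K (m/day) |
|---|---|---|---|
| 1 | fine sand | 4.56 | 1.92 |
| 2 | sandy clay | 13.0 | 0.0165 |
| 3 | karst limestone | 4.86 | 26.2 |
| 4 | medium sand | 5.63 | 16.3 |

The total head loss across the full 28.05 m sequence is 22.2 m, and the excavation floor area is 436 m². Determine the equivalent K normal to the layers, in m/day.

0.0355

Flow is perpendicular to layering, so the layers act in series and the equivalent K is the thickness-weighted harmonic mean.
Total thickness L = 4.56 + 13.0 + 4.86 + 5.63 = 28.05 m.
Σ(b_i/K_i) = 4.56/1.92 + 13.0/0.0165 + 4.86/26.2 + 5.63/16.3 = 790.8 d.
K_eq = L / Σ(b_i/K_i) = 28.05 / 790.8 = 0.03547 m/day.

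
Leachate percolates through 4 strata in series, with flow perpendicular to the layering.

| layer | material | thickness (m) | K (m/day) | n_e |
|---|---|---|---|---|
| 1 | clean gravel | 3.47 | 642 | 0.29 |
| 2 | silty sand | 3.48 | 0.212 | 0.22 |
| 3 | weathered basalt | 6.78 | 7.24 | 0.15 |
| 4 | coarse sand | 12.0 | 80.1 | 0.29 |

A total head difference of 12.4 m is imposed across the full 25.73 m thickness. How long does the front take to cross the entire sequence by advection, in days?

With flow normal to the layers, continuity requires the same specific discharge q through every layer.
Σ(b_i/K_i) = 3.47/642 + 3.48/0.212 + 6.78/7.24 + 12.0/80.1 = 17.51 d.
q = Δh / Σ(b_i/K_i) = 12.4 / 17.51 = 0.7083 m/day.
In each layer the seepage velocity is v_i = q/n_i, so the layer transit time is t_i = b_i·n_i / q:
  layer 1 (clean gravel): t_1 = 3.47 × 0.29 / 0.7083 = 1.421 d
  layer 2 (silty sand): t_2 = 3.48 × 0.22 / 0.7083 = 1.081 d
  layer 3 (weathered basalt): t_3 = 6.78 × 0.15 / 0.7083 = 1.436 d
  layer 4 (coarse sand): t_4 = 12.0 × 0.29 / 0.7083 = 4.913 d
Total t = Σ t_i = 8.851 days.

8.85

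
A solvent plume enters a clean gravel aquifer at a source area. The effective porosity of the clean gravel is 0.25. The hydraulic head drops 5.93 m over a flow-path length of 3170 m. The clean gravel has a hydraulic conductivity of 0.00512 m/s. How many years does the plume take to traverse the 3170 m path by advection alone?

2.62

Convert K: 0.00512 m/s × 86400 = 442.4 m/day.
Hydraulic gradient i = Δh / L = 5.93 / 3170 = 0.001871.
Darcy flux q = K · i = 442.4 × 0.001871 = 0.8275 m/day.
Seepage velocity v = q / n_e = 0.8275 / 0.25 = 3.310 m/day.
Travel time t = L / v = 3170 / 3.310 = 957.7 days = 2.622 years.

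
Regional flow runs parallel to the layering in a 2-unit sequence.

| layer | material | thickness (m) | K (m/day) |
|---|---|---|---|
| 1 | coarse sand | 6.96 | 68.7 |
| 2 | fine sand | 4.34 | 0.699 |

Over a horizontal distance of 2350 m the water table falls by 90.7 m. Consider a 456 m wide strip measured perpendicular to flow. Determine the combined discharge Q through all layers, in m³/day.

8470

Flow is parallel to layering, so each bed carries its own Darcy discharge and the transmissivities add.
Σ(K_i·b_i) = 68.7×6.96 + 0.699×4.34 = 481.2 m²/day.
Hydraulic gradient i = Δh / L = 90.7 / 2350 = 0.03860.
Q = Σ(K_i·b_i) · W · i = 481.2 × 456 × 0.03860 = 8469 m³/day.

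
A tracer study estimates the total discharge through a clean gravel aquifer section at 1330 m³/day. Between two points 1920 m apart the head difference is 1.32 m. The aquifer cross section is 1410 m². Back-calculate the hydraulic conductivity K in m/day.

1370

Hydraulic gradient i = Δh / L = 1.32 / 1920 = 0.0006875.
From Q = K·A·i, K = Q / (A·i) = 1330 / (1410 × 0.0006875) = 1372 m/day.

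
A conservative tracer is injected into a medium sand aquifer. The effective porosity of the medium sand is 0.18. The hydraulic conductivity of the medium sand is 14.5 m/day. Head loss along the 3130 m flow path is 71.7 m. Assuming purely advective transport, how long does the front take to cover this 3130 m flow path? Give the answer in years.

Hydraulic gradient i = Δh / L = 71.7 / 3130 = 0.02291.
Darcy flux q = K · i = 14.50 × 0.02291 = 0.3322 m/day.
Seepage velocity v = q / n_e = 0.3322 / 0.18 = 1.845 m/day.
Travel time t = L / v = 3130 / 1.845 = 1696 days = 4.644 years.

4.64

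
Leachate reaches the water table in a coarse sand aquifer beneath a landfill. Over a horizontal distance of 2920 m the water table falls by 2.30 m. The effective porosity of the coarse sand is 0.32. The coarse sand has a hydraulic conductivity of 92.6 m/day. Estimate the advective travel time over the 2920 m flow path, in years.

Hydraulic gradient i = Δh / L = 2.30 / 2920 = 0.0007877.
Darcy flux q = K · i = 92.60 × 0.0007877 = 0.07294 m/day.
Seepage velocity v = q / n_e = 0.07294 / 0.32 = 0.2279 m/day.
Travel time t = L / v = 2920 / 0.2279 = 12811 days = 35.07 years.

35.1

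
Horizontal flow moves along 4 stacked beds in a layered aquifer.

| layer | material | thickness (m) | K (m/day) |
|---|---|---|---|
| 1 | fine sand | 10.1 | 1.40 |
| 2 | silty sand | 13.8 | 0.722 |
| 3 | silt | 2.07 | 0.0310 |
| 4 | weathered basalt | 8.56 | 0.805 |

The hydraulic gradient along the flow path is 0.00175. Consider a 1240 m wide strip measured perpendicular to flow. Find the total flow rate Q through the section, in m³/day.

Flow is parallel to layering, so each bed carries its own Darcy discharge and the transmissivities add.
Σ(K_i·b_i) = 1.40×10.1 + 0.722×13.8 + 0.0310×2.07 + 0.805×8.56 = 31.06 m²/day.
Hydraulic gradient i = 0.00175.
Q = Σ(K_i·b_i) · W · i = 31.06 × 1240 × 0.001750 = 67.40 m³/day.

67.4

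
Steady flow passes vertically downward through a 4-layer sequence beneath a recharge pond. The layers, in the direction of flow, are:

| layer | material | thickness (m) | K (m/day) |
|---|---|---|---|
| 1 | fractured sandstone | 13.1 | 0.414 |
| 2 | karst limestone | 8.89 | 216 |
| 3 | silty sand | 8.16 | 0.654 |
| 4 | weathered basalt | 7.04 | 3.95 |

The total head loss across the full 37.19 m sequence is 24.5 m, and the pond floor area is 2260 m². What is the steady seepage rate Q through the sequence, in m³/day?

Flow is perpendicular to layering, so the layers act in series and the equivalent K is the thickness-weighted harmonic mean.
Total thickness L = 13.1 + 8.89 + 8.16 + 7.04 = 37.19 m.
Σ(b_i/K_i) = 13.1/0.414 + 8.89/216 + 8.16/0.654 + 7.04/3.95 = 45.94 d.
K_eq = L / Σ(b_i/K_i) = 37.19 / 45.94 = 0.8095 m/day.
Q = K_eq · A · (Δh/L) = 0.8095 × 2260 × (24.5/37.19) = 1205 m³/day.

1210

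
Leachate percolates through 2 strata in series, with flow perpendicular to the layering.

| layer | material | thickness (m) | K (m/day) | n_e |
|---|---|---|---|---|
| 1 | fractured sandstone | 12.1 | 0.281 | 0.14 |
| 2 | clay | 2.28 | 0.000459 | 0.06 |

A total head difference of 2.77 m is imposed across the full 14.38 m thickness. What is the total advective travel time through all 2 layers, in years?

With flow normal to the layers, continuity requires the same specific discharge q through every layer.
Σ(b_i/K_i) = 12.1/0.281 + 2.28/0.000459 = 5010 d.
q = Δh / Σ(b_i/K_i) = 2.77 / 5010 = 0.0005529 m/day.
In each layer the seepage velocity is v_i = q/n_i, so the layer transit time is t_i = b_i·n_i / q:
  layer 1 (fractured sandstone): t_1 = 12.1 × 0.14 / 0.0005529 = 3064 d
  layer 2 (clay): t_2 = 2.28 × 0.06 / 0.0005529 = 247.4 d
Total t = Σ t_i = 3312 days = 9.067 years.

9.07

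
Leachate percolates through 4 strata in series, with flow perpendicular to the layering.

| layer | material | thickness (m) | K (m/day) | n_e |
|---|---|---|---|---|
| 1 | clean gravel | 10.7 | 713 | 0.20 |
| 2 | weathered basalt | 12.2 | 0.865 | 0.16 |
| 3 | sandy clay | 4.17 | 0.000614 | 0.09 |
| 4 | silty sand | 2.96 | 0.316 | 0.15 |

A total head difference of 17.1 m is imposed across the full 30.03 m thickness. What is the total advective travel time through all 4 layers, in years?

5.36

With flow normal to the layers, continuity requires the same specific discharge q through every layer.
Σ(b_i/K_i) = 10.7/713 + 12.2/0.865 + 4.17/0.000614 + 2.96/0.316 = 6815 d.
q = Δh / Σ(b_i/K_i) = 17.1 / 6815 = 0.002509 m/day.
In each layer the seepage velocity is v_i = q/n_i, so the layer transit time is t_i = b_i·n_i / q:
  layer 1 (clean gravel): t_1 = 10.7 × 0.20 / 0.002509 = 852.9 d
  layer 2 (weathered basalt): t_2 = 12.2 × 0.16 / 0.002509 = 777.9 d
  layer 3 (sandy clay): t_3 = 4.17 × 0.09 / 0.002509 = 149.6 d
  layer 4 (silty sand): t_4 = 2.96 × 0.15 / 0.002509 = 177.0 d
Total t = Σ t_i = 1957 days = 5.359 years.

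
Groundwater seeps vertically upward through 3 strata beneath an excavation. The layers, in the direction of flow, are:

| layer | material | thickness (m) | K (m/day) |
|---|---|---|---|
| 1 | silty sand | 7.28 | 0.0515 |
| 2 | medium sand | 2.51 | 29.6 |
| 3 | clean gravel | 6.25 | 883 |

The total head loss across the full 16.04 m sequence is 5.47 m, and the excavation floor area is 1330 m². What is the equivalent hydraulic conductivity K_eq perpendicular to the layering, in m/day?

0.113

Flow is perpendicular to layering, so the layers act in series and the equivalent K is the thickness-weighted harmonic mean.
Total thickness L = 7.28 + 2.51 + 6.25 = 16.04 m.
Σ(b_i/K_i) = 7.28/0.0515 + 2.51/29.6 + 6.25/883 = 141.5 d.
K_eq = L / Σ(b_i/K_i) = 16.04 / 141.5 = 0.1134 m/day.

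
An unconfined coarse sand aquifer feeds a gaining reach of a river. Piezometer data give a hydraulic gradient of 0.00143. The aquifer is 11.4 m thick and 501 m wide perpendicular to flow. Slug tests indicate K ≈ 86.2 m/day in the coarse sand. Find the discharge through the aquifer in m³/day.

Cross-sectional area A = 501 × 11.4 = 5711 m².
Hydraulic gradient i = 0.00143.
Darcy's law: Q = K · A · i = 86.20 × 5711 × 0.001430 = 704.0 m³/day.

704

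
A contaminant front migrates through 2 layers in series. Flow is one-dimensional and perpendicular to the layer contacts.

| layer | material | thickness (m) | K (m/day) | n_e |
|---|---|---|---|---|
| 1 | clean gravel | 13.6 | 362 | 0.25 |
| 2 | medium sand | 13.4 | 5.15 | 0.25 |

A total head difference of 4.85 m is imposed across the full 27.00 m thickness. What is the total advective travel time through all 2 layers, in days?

3.67

With flow normal to the layers, continuity requires the same specific discharge q through every layer.
Σ(b_i/K_i) = 13.6/362 + 13.4/5.15 = 2.640 d.
q = Δh / Σ(b_i/K_i) = 4.85 / 2.640 = 1.837 m/day.
In each layer the seepage velocity is v_i = q/n_i, so the layer transit time is t_i = b_i·n_i / q:
  layer 1 (clean gravel): t_1 = 13.6 × 0.25 / 1.837 = 1.850 d
  layer 2 (medium sand): t_2 = 13.4 × 0.25 / 1.837 = 1.823 d
Total t = Σ t_i = 3.674 days.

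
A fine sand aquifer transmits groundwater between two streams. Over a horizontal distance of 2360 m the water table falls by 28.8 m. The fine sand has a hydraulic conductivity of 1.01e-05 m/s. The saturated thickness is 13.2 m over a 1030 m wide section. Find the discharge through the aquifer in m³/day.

Convert K: 1.01e-05 m/s × 86400 = 0.8726 m/day.
Cross-sectional area A = 1030 × 13.2 = 13596 m².
Hydraulic gradient i = Δh / L = 28.8 / 2360 = 0.01220.
Darcy's law: Q = K · A · i = 0.8726 × 13596 × 0.01220 = 144.8 m³/day.

145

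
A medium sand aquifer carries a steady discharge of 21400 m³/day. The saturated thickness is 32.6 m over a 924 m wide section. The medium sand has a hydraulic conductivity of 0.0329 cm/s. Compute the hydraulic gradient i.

0.0250

Convert K: 0.0329 cm/s × 864 = 28.43 m/day.
Cross-sectional area A = 924 × 32.6 = 30122 m².
From Q = K·A·i, i = Q / (K·A) = 21400 / (28.43 × 30122) = 0.02499.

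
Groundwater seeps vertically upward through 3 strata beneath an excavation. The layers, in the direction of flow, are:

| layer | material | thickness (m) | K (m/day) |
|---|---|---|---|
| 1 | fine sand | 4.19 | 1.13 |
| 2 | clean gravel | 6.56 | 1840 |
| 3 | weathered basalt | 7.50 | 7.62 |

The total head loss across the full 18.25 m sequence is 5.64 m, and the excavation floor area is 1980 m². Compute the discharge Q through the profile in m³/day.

Flow is perpendicular to layering, so the layers act in series and the equivalent K is the thickness-weighted harmonic mean.
Total thickness L = 4.19 + 6.56 + 7.50 = 18.25 m.
Σ(b_i/K_i) = 4.19/1.13 + 6.56/1840 + 7.50/7.62 = 4.696 d.
K_eq = L / Σ(b_i/K_i) = 18.25 / 4.696 = 3.886 m/day.
Q = K_eq · A · (Δh/L) = 3.886 × 1980 × (5.64/18.25) = 2378 m³/day.

2380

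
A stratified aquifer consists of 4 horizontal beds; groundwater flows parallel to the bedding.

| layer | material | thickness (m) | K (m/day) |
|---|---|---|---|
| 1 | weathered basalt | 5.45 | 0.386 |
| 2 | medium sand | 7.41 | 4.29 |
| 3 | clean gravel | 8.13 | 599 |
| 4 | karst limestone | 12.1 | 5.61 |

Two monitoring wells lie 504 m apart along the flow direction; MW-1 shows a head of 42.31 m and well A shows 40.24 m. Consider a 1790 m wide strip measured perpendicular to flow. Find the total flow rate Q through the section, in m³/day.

36600

Flow is parallel to layering, so each bed carries its own Darcy discharge and the transmissivities add.
Σ(K_i·b_i) = 0.386×5.45 + 4.29×7.41 + 599×8.13 + 5.61×12.1 = 4972 m²/day.
Hydraulic gradient i = (42.31 − 40.24) / 504 = 2.07 / 504 = 0.004107.
Q = Σ(K_i·b_i) · W · i = 4972 × 1790 × 0.004107 = 36550 m³/day.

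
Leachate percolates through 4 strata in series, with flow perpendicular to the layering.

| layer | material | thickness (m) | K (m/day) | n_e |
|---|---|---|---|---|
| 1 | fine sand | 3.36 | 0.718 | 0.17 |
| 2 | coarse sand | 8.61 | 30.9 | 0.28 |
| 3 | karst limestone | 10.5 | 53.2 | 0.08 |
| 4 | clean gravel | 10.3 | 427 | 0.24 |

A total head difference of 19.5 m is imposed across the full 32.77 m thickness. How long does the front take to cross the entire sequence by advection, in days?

1.67

With flow normal to the layers, continuity requires the same specific discharge q through every layer.
Σ(b_i/K_i) = 3.36/0.718 + 8.61/30.9 + 10.5/53.2 + 10.3/427 = 5.180 d.
q = Δh / Σ(b_i/K_i) = 19.5 / 5.180 = 3.765 m/day.
In each layer the seepage velocity is v_i = q/n_i, so the layer transit time is t_i = b_i·n_i / q:
  layer 1 (fine sand): t_1 = 3.36 × 0.17 / 3.765 = 0.1517 d
  layer 2 (coarse sand): t_2 = 8.61 × 0.28 / 3.765 = 0.6404 d
  layer 3 (karst limestone): t_3 = 10.5 × 0.08 / 3.765 = 0.2231 d
  layer 4 (clean gravel): t_4 = 10.3 × 0.24 / 3.765 = 0.6566 d
Total t = Σ t_i = 1.672 days.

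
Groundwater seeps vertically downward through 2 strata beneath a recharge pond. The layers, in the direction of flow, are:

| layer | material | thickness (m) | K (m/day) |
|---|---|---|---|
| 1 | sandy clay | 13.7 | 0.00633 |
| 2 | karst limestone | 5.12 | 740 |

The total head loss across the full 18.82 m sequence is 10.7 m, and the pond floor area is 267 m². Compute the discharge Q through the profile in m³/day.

Flow is perpendicular to layering, so the layers act in series and the equivalent K is the thickness-weighted harmonic mean.
Total thickness L = 13.7 + 5.12 = 18.82 m.
Σ(b_i/K_i) = 13.7/0.00633 + 5.12/740 = 2164 d.
K_eq = L / Σ(b_i/K_i) = 18.82 / 2164 = 0.008696 m/day.
Q = K_eq · A · (Δh/L) = 0.008696 × 267 × (10.7/18.82) = 1.320 m³/day.

1.32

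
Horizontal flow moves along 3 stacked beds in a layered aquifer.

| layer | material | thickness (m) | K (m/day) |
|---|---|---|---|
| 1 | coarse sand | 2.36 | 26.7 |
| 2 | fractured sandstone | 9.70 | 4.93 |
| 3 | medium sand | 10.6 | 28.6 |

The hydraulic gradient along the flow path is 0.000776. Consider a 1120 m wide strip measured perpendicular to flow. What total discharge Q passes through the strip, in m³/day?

360

Flow is parallel to layering, so each bed carries its own Darcy discharge and the transmissivities add.
Σ(K_i·b_i) = 26.7×2.36 + 4.93×9.70 + 28.6×10.6 = 414.0 m²/day.
Hydraulic gradient i = 0.000776.
Q = Σ(K_i·b_i) · W · i = 414.0 × 1120 × 0.0007760 = 359.8 m³/day.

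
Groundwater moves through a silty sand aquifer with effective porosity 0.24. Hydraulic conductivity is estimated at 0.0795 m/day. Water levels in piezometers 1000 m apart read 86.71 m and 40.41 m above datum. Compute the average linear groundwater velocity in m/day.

Hydraulic gradient i = (86.71 − 40.41) / 1000 = 46.3 / 1000 = 0.04630.
Darcy flux q = K · i = 0.07950 × 0.04630 = 0.003681 m/day.
Seepage velocity v = q / n_e = 0.003681 / 0.24 = 0.01534 m/day.

0.0153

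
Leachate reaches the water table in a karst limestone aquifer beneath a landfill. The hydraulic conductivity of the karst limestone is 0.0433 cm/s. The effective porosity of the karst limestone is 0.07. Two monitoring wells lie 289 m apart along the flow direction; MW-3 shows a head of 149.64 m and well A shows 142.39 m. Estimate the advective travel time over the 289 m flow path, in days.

Convert K: 0.0433 cm/s × 864 = 37.41 m/day.
Hydraulic gradient i = (149.64 − 142.39) / 289 = 7.25 / 289 = 0.02509.
Darcy flux q = K · i = 37.41 × 0.02509 = 0.9385 m/day.
Seepage velocity v = q / n_e = 0.9385 / 0.07 = 13.41 m/day.
Travel time t = L / v = 289 / 13.41 = 21.56 days.

21.6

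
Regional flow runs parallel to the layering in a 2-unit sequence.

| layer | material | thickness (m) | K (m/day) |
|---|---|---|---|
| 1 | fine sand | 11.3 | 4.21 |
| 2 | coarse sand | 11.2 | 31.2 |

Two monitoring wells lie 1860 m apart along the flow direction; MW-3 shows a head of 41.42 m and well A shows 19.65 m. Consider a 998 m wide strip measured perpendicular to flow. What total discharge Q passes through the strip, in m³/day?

Flow is parallel to layering, so each bed carries its own Darcy discharge and the transmissivities add.
Σ(K_i·b_i) = 4.21×11.3 + 31.2×11.2 = 397.0 m²/day.
Hydraulic gradient i = (41.42 − 19.65) / 1860 = 21.77 / 1860 = 0.01170.
Q = Σ(K_i·b_i) · W · i = 397.0 × 998 × 0.01170 = 4637 m³/day.

4640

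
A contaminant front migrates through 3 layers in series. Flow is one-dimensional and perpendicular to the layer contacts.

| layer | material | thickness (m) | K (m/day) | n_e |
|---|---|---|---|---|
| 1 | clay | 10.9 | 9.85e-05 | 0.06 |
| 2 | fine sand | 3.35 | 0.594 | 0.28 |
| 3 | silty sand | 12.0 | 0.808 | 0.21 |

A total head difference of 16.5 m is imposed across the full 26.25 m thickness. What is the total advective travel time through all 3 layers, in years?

75.5

With flow normal to the layers, continuity requires the same specific discharge q through every layer.
Σ(b_i/K_i) = 10.9/9.85e-05 + 3.35/0.594 + 12.0/0.808 = 1.107e+05 d.
q = Δh / Σ(b_i/K_i) = 16.5 / 1.107e+05 = 0.0001491 m/day.
In each layer the seepage velocity is v_i = q/n_i, so the layer transit time is t_i = b_i·n_i / q:
  layer 1 (clay): t_1 = 10.9 × 0.06 / 0.0001491 = 4387 d
  layer 2 (fine sand): t_2 = 3.35 × 0.28 / 0.0001491 = 6292 d
  layer 3 (silty sand): t_3 = 12.0 × 0.21 / 0.0001491 = 16904 d
Total t = Σ t_i = 27583 days = 75.52 years.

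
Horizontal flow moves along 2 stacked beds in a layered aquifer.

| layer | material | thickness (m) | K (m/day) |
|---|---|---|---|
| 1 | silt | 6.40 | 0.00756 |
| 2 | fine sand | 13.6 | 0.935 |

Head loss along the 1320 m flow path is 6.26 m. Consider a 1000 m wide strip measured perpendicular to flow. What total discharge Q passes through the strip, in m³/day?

60.5

Flow is parallel to layering, so each bed carries its own Darcy discharge and the transmissivities add.
Σ(K_i·b_i) = 0.00756×6.40 + 0.935×13.6 = 12.76 m²/day.
Hydraulic gradient i = Δh / L = 6.26 / 1320 = 0.004742.
Q = Σ(K_i·b_i) · W · i = 12.76 × 1000 × 0.004742 = 60.53 m³/day.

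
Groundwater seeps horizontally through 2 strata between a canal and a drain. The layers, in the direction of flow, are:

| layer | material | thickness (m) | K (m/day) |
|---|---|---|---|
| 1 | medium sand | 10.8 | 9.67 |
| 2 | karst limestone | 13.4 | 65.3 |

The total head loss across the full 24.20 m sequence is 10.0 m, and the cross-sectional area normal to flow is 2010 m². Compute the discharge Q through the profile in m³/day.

15200

Flow is perpendicular to layering, so the layers act in series and the equivalent K is the thickness-weighted harmonic mean.
Total thickness L = 10.8 + 13.4 = 24.20 m.
Σ(b_i/K_i) = 10.8/9.67 + 13.4/65.3 = 1.322 d.
K_eq = L / Σ(b_i/K_i) = 24.20 / 1.322 = 18.30 m/day.
Q = K_eq · A · (Δh/L) = 18.30 × 2010 × (10.0/24.20) = 15204 m³/day.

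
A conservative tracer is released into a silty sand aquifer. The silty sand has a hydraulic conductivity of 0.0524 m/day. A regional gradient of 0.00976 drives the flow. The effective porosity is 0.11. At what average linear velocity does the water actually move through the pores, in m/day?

0.00465

Hydraulic gradient i = 0.00976.
Darcy flux q = K · i = 0.05240 × 0.009760 = 0.0005114 m/day.
Seepage velocity v = q / n_e = 0.0005114 / 0.11 = 0.004649 m/day.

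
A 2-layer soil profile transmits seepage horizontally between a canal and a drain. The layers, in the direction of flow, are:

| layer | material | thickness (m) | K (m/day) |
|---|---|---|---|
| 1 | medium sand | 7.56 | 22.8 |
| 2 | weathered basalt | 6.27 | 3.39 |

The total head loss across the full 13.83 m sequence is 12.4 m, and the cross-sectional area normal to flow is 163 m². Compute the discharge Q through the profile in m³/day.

927

Flow is perpendicular to layering, so the layers act in series and the equivalent K is the thickness-weighted harmonic mean.
Total thickness L = 7.56 + 6.27 = 13.83 m.
Σ(b_i/K_i) = 7.56/22.8 + 6.27/3.39 = 2.181 d.
K_eq = L / Σ(b_i/K_i) = 13.83 / 2.181 = 6.341 m/day.
Q = K_eq · A · (Δh/L) = 6.341 × 163 × (12.4/13.83) = 926.7 m³/day.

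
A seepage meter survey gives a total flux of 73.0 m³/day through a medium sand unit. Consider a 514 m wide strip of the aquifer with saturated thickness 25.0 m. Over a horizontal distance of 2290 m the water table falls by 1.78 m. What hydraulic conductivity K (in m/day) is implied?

Cross-sectional area A = 514 × 25.0 = 12850 m².
Hydraulic gradient i = Δh / L = 1.78 / 2290 = 0.0007773.
From Q = K·A·i, K = Q / (A·i) = 73.0 / (12850 × 0.0007773) = 7.309 m/day.

7.31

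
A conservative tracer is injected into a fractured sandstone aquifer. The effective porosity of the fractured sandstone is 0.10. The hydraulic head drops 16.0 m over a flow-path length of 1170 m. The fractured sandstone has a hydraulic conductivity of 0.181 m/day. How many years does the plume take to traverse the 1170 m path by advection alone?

Hydraulic gradient i = Δh / L = 16.0 / 1170 = 0.01368.
Darcy flux q = K · i = 0.1810 × 0.01368 = 0.002475 m/day.
Seepage velocity v = q / n_e = 0.002475 / 0.10 = 0.02475 m/day.
Travel time t = L / v = 1170 / 0.02475 = 47269 days = 129.4 years.

129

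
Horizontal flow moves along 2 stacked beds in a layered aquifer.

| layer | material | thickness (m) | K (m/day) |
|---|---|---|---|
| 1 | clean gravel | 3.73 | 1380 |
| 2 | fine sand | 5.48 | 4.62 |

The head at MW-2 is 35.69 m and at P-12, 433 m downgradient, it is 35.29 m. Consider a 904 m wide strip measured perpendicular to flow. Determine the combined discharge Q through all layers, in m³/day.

4320

Flow is parallel to layering, so each bed carries its own Darcy discharge and the transmissivities add.
Σ(K_i·b_i) = 1380×3.73 + 4.62×5.48 = 5173 m²/day.
Hydraulic gradient i = (35.69 − 35.29) / 433 = 0.4 / 433 = 0.0009238.
Q = Σ(K_i·b_i) · W · i = 5173 × 904 × 0.0009238 = 4320 m³/day.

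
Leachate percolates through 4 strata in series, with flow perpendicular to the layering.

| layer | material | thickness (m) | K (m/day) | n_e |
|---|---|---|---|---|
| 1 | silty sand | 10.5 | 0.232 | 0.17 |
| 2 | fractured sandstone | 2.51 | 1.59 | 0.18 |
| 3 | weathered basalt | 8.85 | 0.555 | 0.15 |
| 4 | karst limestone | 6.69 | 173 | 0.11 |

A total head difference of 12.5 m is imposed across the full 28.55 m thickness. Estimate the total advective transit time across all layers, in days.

With flow normal to the layers, continuity requires the same specific discharge q through every layer.
Σ(b_i/K_i) = 10.5/0.232 + 2.51/1.59 + 8.85/0.555 + 6.69/173 = 62.82 d.
q = Δh / Σ(b_i/K_i) = 12.5 / 62.82 = 0.1990 m/day.
In each layer the seepage velocity is v_i = q/n_i, so the layer transit time is t_i = b_i·n_i / q:
  layer 1 (silty sand): t_1 = 10.5 × 0.17 / 0.1990 = 8.971 d
  layer 2 (fractured sandstone): t_2 = 2.51 × 0.18 / 0.1990 = 2.271 d
  layer 3 (weathered basalt): t_3 = 8.85 × 0.15 / 0.1990 = 6.672 d
  layer 4 (karst limestone): t_4 = 6.69 × 0.11 / 0.1990 = 3.698 d
Total t = Σ t_i = 21.61 days.

21.6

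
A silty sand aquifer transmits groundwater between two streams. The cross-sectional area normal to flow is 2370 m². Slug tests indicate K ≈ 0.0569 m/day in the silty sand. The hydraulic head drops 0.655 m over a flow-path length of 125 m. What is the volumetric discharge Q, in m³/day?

0.707

Hydraulic gradient i = Δh / L = 0.655 / 125 = 0.005240.
Darcy's law: Q = K · A · i = 0.05690 × 2370 × 0.005240 = 0.7066 m³/day.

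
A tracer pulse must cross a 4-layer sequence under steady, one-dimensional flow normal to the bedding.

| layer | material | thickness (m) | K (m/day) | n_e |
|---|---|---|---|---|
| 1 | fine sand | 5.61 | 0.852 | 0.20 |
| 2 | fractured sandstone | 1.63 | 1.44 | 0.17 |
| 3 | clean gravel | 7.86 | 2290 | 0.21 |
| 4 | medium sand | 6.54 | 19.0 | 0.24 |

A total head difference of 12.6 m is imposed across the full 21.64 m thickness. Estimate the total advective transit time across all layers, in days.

With flow normal to the layers, continuity requires the same specific discharge q through every layer.
Σ(b_i/K_i) = 5.61/0.852 + 1.63/1.44 + 7.86/2290 + 6.54/19.0 = 8.064 d.
q = Δh / Σ(b_i/K_i) = 12.6 / 8.064 = 1.562 m/day.
In each layer the seepage velocity is v_i = q/n_i, so the layer transit time is t_i = b_i·n_i / q:
  layer 1 (fine sand): t_1 = 5.61 × 0.20 / 1.562 = 0.7181 d
  layer 2 (fractured sandstone): t_2 = 1.63 × 0.17 / 1.562 = 0.1773 d
  layer 3 (clean gravel): t_3 = 7.86 × 0.21 / 1.562 = 1.056 d
  layer 4 (medium sand): t_4 = 6.54 × 0.24 / 1.562 = 1.005 d
Total t = Σ t_i = 2.956 days.

2.96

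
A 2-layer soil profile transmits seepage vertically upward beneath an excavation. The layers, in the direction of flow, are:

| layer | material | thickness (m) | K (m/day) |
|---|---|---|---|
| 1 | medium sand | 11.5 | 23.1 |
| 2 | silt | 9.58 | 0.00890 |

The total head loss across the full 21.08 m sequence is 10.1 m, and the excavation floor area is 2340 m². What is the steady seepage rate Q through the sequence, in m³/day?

21.9

Flow is perpendicular to layering, so the layers act in series and the equivalent K is the thickness-weighted harmonic mean.
Total thickness L = 11.5 + 9.58 = 21.08 m.
Σ(b_i/K_i) = 11.5/23.1 + 9.58/0.00890 = 1077 d.
K_eq = L / Σ(b_i/K_i) = 21.08 / 1077 = 0.01957 m/day.
Q = K_eq · A · (Δh/L) = 0.01957 × 2340 × (10.1/21.08) = 21.95 m³/day.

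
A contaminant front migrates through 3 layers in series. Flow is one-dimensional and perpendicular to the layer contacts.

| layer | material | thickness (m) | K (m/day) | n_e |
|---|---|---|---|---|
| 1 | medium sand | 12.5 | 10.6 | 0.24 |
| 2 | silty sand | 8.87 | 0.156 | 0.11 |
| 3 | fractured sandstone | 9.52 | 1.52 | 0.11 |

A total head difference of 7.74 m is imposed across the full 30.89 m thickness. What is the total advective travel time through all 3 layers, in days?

With flow normal to the layers, continuity requires the same specific discharge q through every layer.
Σ(b_i/K_i) = 12.5/10.6 + 8.87/0.156 + 9.52/1.52 = 64.30 d.
q = Δh / Σ(b_i/K_i) = 7.74 / 64.30 = 0.1204 m/day.
In each layer the seepage velocity is v_i = q/n_i, so the layer transit time is t_i = b_i·n_i / q:
  layer 1 (medium sand): t_1 = 12.5 × 0.24 / 0.1204 = 24.92 d
  layer 2 (silty sand): t_2 = 8.87 × 0.11 / 0.1204 = 8.106 d
  layer 3 (fractured sandstone): t_3 = 9.52 × 0.11 / 0.1204 = 8.700 d
Total t = Σ t_i = 41.73 days.

41.7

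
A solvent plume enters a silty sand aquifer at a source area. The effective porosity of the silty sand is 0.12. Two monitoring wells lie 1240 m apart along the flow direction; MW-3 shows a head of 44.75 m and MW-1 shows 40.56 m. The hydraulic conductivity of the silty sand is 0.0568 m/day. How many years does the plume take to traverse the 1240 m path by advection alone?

Hydraulic gradient i = (44.75 − 40.56) / 1240 = 4.19 / 1240 = 0.003379.
Darcy flux q = K · i = 0.05680 × 0.003379 = 0.0001919 m/day.
Seepage velocity v = q / n_e = 0.0001919 / 0.12 = 0.001599 m/day.
Travel time t = L / v = 1240 / 0.001599 = 7.753e+05 days = 2123 years.

2120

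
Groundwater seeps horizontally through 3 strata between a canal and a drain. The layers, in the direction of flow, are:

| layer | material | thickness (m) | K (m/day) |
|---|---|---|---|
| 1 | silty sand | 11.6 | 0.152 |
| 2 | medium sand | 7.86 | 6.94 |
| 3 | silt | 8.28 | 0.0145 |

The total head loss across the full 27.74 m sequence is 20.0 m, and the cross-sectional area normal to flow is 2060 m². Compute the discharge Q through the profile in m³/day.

Flow is perpendicular to layering, so the layers act in series and the equivalent K is the thickness-weighted harmonic mean.
Total thickness L = 11.6 + 7.86 + 8.28 = 27.74 m.
Σ(b_i/K_i) = 11.6/0.152 + 7.86/6.94 + 8.28/0.0145 = 648.5 d.
K_eq = L / Σ(b_i/K_i) = 27.74 / 648.5 = 0.04278 m/day.
Q = K_eq · A · (Δh/L) = 0.04278 × 2060 × (20.0/27.74) = 63.53 m³/day.

63.5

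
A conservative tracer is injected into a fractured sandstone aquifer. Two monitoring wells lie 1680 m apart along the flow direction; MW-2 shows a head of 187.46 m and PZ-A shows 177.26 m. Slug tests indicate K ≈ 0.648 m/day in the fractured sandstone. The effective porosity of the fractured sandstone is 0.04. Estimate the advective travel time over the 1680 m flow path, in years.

46.8

Hydraulic gradient i = (187.46 − 177.26) / 1680 = 10.2 / 1680 = 0.006071.
Darcy flux q = K · i = 0.6480 × 0.006071 = 0.003934 m/day.
Seepage velocity v = q / n_e = 0.003934 / 0.04 = 0.09836 m/day.
Travel time t = L / v = 1680 / 0.09836 = 17081 days = 46.76 years.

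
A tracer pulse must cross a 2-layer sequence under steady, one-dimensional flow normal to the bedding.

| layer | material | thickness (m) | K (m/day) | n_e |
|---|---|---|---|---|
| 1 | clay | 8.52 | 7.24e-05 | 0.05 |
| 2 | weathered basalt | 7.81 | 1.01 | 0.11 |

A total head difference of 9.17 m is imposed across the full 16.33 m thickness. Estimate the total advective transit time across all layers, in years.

45.2

With flow normal to the layers, continuity requires the same specific discharge q through every layer.
Σ(b_i/K_i) = 8.52/7.24e-05 + 7.81/1.01 = 1.177e+05 d.
q = Δh / Σ(b_i/K_i) = 9.17 / 1.177e+05 = 7.792e-05 m/day.
In each layer the seepage velocity is v_i = q/n_i, so the layer transit time is t_i = b_i·n_i / q:
  layer 1 (clay): t_1 = 8.52 × 0.05 / 7.792e-05 = 5467 d
  layer 2 (weathered basalt): t_2 = 7.81 × 0.11 / 7.792e-05 = 11026 d
Total t = Σ t_i = 16493 days = 45.16 years.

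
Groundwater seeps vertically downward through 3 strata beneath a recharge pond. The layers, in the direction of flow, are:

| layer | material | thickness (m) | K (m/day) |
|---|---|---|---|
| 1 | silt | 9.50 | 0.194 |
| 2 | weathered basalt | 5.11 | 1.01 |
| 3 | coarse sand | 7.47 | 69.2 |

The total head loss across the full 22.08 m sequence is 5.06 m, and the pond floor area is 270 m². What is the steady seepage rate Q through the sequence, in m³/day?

25.2

Flow is perpendicular to layering, so the layers act in series and the equivalent K is the thickness-weighted harmonic mean.
Total thickness L = 9.50 + 5.11 + 7.47 = 22.08 m.
Σ(b_i/K_i) = 9.50/0.194 + 5.11/1.01 + 7.47/69.2 = 54.14 d.
K_eq = L / Σ(b_i/K_i) = 22.08 / 54.14 = 0.4079 m/day.
Q = K_eq · A · (Δh/L) = 0.4079 × 270 × (5.06/22.08) = 25.24 m³/day.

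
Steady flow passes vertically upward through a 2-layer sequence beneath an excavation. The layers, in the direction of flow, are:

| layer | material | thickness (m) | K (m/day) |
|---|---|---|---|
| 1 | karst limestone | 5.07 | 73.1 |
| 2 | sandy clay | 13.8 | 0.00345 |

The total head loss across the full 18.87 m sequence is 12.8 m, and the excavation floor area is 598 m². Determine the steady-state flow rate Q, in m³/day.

1.91

Flow is perpendicular to layering, so the layers act in series and the equivalent K is the thickness-weighted harmonic mean.
Total thickness L = 5.07 + 13.8 = 18.87 m.
Σ(b_i/K_i) = 5.07/73.1 + 13.8/0.00345 = 4000 d.
K_eq = L / Σ(b_i/K_i) = 18.87 / 4000 = 0.004717 m/day.
Q = K_eq · A · (Δh/L) = 0.004717 × 598 × (12.8/18.87) = 1.914 m³/day.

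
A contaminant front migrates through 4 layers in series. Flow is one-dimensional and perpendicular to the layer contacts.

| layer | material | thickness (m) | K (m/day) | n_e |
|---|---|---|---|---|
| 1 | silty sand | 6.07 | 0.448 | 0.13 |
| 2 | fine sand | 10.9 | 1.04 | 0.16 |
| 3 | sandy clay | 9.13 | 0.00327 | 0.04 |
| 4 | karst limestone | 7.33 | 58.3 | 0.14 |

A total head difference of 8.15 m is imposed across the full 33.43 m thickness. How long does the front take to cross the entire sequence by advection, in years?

3.71

With flow normal to the layers, continuity requires the same specific discharge q through every layer.
Σ(b_i/K_i) = 6.07/0.448 + 10.9/1.04 + 9.13/0.00327 + 7.33/58.3 = 2816 d.
q = Δh / Σ(b_i/K_i) = 8.15 / 2816 = 0.002894 m/day.
In each layer the seepage velocity is v_i = q/n_i, so the layer transit time is t_i = b_i·n_i / q:
  layer 1 (silty sand): t_1 = 6.07 × 0.13 / 0.002894 = 272.7 d
  layer 2 (fine sand): t_2 = 10.9 × 0.16 / 0.002894 = 602.6 d
  layer 3 (sandy clay): t_3 = 9.13 × 0.04 / 0.002894 = 126.2 d
  layer 4 (karst limestone): t_4 = 7.33 × 0.14 / 0.002894 = 354.6 d
Total t = Σ t_i = 1356 days = 3.713 years.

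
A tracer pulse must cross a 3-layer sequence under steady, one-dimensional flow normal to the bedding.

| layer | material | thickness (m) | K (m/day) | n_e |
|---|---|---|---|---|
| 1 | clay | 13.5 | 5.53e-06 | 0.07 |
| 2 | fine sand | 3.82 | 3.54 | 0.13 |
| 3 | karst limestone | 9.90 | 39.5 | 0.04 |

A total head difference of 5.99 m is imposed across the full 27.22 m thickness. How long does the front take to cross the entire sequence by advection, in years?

2050

With flow normal to the layers, continuity requires the same specific discharge q through every layer.
Σ(b_i/K_i) = 13.5/5.53e-06 + 3.82/3.54 + 9.90/39.5 = 2.441e+06 d.
q = Δh / Σ(b_i/K_i) = 5.99 / 2.441e+06 = 2.454e-06 m/day.
In each layer the seepage velocity is v_i = q/n_i, so the layer transit time is t_i = b_i·n_i / q:
  layer 1 (clay): t_1 = 13.5 × 0.07 / 2.454e-06 = 3.851e+05 d
  layer 2 (fine sand): t_2 = 3.82 × 0.13 / 2.454e-06 = 2.024e+05 d
  layer 3 (karst limestone): t_3 = 9.90 × 0.04 / 2.454e-06 = 1.614e+05 d
Total t = Σ t_i = 7.489e+05 days = 2050 years.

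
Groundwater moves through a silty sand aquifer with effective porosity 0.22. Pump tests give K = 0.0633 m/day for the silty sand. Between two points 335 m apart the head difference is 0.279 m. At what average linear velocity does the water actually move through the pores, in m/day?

0.000240

Hydraulic gradient i = Δh / L = 0.279 / 335 = 0.0008328.
Darcy flux q = K · i = 0.06330 × 0.0008328 = 5.272e-05 m/day.
Seepage velocity v = q / n_e = 5.272e-05 / 0.22 = 0.0002396 m/day.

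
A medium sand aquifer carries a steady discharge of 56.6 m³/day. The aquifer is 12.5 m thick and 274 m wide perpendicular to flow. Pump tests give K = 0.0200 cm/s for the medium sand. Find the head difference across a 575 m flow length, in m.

Convert K: 0.0200 cm/s × 864 = 17.28 m/day.
Cross-sectional area A = 274 × 12.5 = 3425 m².
From Q = K·A·i, i = Q / (K·A) = 56.6 / (17.28 × 3425) = 0.0009563.
Head loss Δh = i · L = 0.0009563 × 575 = 0.5499 m.

0.550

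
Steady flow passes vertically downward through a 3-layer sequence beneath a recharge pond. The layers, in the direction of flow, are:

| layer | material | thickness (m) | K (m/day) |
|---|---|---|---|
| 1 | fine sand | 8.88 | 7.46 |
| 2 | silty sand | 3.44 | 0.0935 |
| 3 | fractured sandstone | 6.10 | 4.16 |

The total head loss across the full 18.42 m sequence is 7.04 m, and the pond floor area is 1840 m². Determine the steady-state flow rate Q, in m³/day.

328

Flow is perpendicular to layering, so the layers act in series and the equivalent K is the thickness-weighted harmonic mean.
Total thickness L = 8.88 + 3.44 + 6.10 = 18.42 m.
Σ(b_i/K_i) = 8.88/7.46 + 3.44/0.0935 + 6.10/4.16 = 39.45 d.
K_eq = L / Σ(b_i/K_i) = 18.42 / 39.45 = 0.4669 m/day.
Q = K_eq · A · (Δh/L) = 0.4669 × 1840 × (7.04/18.42) = 328.4 m³/day.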